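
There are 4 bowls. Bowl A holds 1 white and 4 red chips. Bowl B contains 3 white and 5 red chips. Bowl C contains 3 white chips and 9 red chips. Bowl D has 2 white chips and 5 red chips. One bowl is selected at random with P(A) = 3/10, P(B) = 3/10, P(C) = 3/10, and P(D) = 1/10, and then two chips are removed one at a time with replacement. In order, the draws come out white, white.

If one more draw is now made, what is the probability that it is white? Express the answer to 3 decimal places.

Compute the likelihood of the observed sequence for each case: P(data | bowl A) = (1/5)(1/5) = 0.04; P(data | bowl B) = (3/8)(3/8) = 0.14062; P(data | bowl C) = (3/12)(3/12) = 0.0625; P(data | bowl D) = (2/7)(2/7) = 0.081633.
Multiplying each by its prior: 3/10 · 0.04 = 0.012, 3/10 · 0.14062 = 0.042188, 3/10 · 0.0625 = 0.01875, 1/10 · 0.081633 = 0.0081633; summing to 0.081101.
The posterior is then P(bowl A | data) = 0.14796, P(bowl B | data) = 0.52019, P(bowl C | data) = 0.23119, P(bowl D | data) = 0.10066.
Averaging over the posterior, P(white next | data) = (1/5)(0.14796) + (3/8)(0.52019) + (1/4)(0.23119) + (2/7)(0.10066) = 0.31122.

0.311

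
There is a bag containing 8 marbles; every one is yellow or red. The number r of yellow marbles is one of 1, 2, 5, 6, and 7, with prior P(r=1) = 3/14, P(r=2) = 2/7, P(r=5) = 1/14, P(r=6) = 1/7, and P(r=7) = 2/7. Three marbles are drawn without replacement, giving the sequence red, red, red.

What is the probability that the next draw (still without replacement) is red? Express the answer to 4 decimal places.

0.7097

For each hypothesis, P(data | H) works out to: P(data | r = 1) = (7/8)(6/7)(5/6) = 5/8; P(data | r = 2) = (6/8)(5/7)(4/6) = 5/14; P(data | r = 5) = (3/8)(2/7)(1/6) = 1/56; P(data | r = 6) = (2/8)(1/7)(0/6) = 0; P(data | r = 7) = (1/8)(0/7) = 0.
Weighting by the prior gives 3/14 · 5/8 = 15/112, 2/7 · 5/14 = 5/49, 1/14 · 1/56 = 1/784, 1/7 · 0 = 0, 2/7 · 0 = 0; with total 93/392.
Normalising, the posterior is P(r = 1 | data) = 35/62, P(r = 2 | data) = 40/93, P(r = 5 | data) = 1/186, P(r = 6 | data) = 0, P(r = 7 | data) = 0.
So P(red next | data) = Σ P(red next | H) P(H | data) = (4/5)(35/62) + (3/5)(40/93) + (0)(1/186) = 22/31.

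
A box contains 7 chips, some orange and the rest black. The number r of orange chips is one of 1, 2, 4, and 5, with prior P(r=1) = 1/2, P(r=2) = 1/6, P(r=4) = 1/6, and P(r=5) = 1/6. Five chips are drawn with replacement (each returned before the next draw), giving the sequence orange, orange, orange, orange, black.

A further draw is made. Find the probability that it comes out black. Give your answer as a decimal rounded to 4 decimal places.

0.3586

The likelihood of the observed sequence under each hypothesis: P(data | r = 1) = (1/7)(1/7)(1/7)(1/7)(6/7) = 0.00035699; P(data | r = 2) = (2/7)(2/7)(2/7)(2/7)(5/7) = 0.0047599; P(data | r = 4) = (4/7)(4/7)(4/7)(4/7)(3/7) = 0.045695; P(data | r = 5) = (5/7)(5/7)(5/7)(5/7)(2/7) = 0.074374.
Weighting by the prior gives 1/2 · 0.00035699 = 0.0001785, 1/6 · 0.0047599 = 0.00079332, 1/6 · 0.045695 = 0.0076159, 1/6 · 0.074374 = 0.012396; these sum to 0.020983.
The posterior is then P(r = 1 | data) = 0.0085066, P(r = 2 | data) = 0.037807, P(r = 4 | data) = 0.36295, P(r = 5 | data) = 0.59074.
So P(black next | data) = Σ P(black next | H) P(H | data) = (6/7)(0.0085066) + (5/7)(0.037807) + (3/7)(0.36295) + (2/7)(0.59074) = 0.35863.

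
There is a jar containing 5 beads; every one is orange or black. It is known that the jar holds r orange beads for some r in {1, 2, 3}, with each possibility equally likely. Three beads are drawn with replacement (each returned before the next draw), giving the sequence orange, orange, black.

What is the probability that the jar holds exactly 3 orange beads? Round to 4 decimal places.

0.5294

For each hypothesis, P(data | H) works out to: P(data | r = 1) = (1/5)(1/5)(4/5) = 4/125; P(data | r = 2) = (2/5)(2/5)(3/5) = 12/125; P(data | r = 3) = (3/5)(3/5)(2/5) = 18/125.
Multiplying each by its prior: 1/3 · 4/125 = 4/375, 1/3 · 12/125 = 4/125, 1/3 · 18/125 = 6/125; summing to 34/375.
Hence P(r = 3 | data) = (6/125) / (34/375) = 9/17.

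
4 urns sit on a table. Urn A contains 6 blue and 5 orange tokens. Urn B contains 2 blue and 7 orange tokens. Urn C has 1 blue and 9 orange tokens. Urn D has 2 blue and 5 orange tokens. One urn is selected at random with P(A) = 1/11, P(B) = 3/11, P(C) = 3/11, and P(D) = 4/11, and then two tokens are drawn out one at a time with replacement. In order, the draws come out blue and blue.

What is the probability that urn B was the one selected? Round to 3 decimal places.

0.185

For each hypothesis, P(data | H) works out to: P(data | urn A) = (6/11)(6/11) = 0.29752; P(data | urn B) = (2/9)(2/9) = 0.049383; P(data | urn C) = (1/10)(1/10) = 0.01; P(data | urn D) = (2/7)(2/7) = 0.081633.
The prior-weighted likelihoods are 1/11 · 0.29752 = 0.027047, 3/11 · 0.049383 = 0.013468, 3/11 · 0.01 = 0.0027273, 4/11 · 0.081633 = 0.029685; with total 0.072927.
By Bayes' rule, P(urn B | data) = (0.013468) / (0.072927) = 0.18468.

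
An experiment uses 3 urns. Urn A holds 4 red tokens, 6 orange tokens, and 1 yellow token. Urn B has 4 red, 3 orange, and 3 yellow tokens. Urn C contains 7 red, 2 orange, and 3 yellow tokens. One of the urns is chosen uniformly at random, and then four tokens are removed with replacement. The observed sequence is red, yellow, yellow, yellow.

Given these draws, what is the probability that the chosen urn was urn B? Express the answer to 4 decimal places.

Compute the likelihood of the observed sequence for each case: P(data | urn A) = (4/11)(1/11)(1/11)(1/11) = 0.00027321; P(data | urn B) = (4/10)(3/10)(3/10)(3/10) = 0.0108; P(data | urn C) = (7/12)(3/12)(3/12)(3/12) = 0.0091146.
The prior-weighted likelihoods are 1/3 · 0.00027321 = 9.1068e-05, 1/3 · 0.0108 = 0.0036, 1/3 · 0.0091146 = 0.0030382; with total 0.0067293.
Hence P(urn B | data) = (0.0036) / (0.0067293) = 0.53498.

0.5350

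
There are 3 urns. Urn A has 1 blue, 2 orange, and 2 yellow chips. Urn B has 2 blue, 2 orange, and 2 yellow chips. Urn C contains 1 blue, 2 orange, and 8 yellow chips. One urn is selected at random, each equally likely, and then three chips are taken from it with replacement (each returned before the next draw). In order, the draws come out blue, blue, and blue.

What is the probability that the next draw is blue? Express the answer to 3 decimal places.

0.306

Compute the likelihood of the observed sequence for each case: P(data | urn A) = (1/5)(1/5)(1/5) = 0.008; P(data | urn B) = (2/6)(2/6)(2/6) = 0.037037; P(data | urn C) = (1/11)(1/11)(1/11) = 0.00075131.
The prior-weighted likelihoods are 1/3 · 0.008 = 0.0026667, 1/3 · 0.037037 = 0.012346, 1/3 · 0.00075131 = 0.00025044; these sum to 0.015263.
Dividing through by the total gives posterior P(urn A | data) = 0.17472, P(urn B | data) = 0.80887, P(urn C | data) = 0.016408.
Averaging over the posterior, P(blue next | data) = (1/5)(0.17472) + (1/3)(0.80887) + (1/11)(0.016408) = 0.30606.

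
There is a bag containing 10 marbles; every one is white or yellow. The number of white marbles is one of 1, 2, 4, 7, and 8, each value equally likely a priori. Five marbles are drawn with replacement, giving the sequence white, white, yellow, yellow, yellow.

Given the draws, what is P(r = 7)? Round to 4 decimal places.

0.1640

The likelihood of the observed sequence under each hypothesis: P(data | r = 1) = (1/10)(1/10)(9/10)(9/10)(9/10) = 0.00729; P(data | r = 2) = (2/10)(2/10)(8/10)(8/10)(8/10) = 0.02048; P(data | r = 4) = (4/10)(4/10)(6/10)(6/10)(6/10) = 0.03456; P(data | r = 7) = (7/10)(7/10)(3/10)(3/10)(3/10) = 0.01323; P(data | r = 8) = (8/10)(8/10)(2/10)(2/10)(2/10) = 0.00512.
Multiplying each by its prior: 1/5 · 0.00729 = 0.001458, 1/5 · 0.02048 = 0.004096, 1/5 · 0.03456 = 0.006912, 1/5 · 0.01323 = 0.002646, 1/5 · 0.00512 = 0.001024; these sum to 0.016136.
So P(r = 7 | data) = (0.002646) / (0.016136) = 0.16398.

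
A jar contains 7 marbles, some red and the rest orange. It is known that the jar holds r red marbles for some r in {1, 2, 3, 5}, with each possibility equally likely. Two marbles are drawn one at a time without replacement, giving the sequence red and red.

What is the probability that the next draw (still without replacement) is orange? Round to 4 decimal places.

The likelihood of the observed sequence under each hypothesis: P(data | r = 1) = (1/7)(0/6) = 0; P(data | r = 2) = (2/7)(1/6) = 1/21; P(data | r = 3) = (3/7)(2/6) = 1/7; P(data | r = 5) = (5/7)(4/6) = 10/21.
The prior-weighted likelihoods are 1/4 · 0 = 0, 1/4 · 1/21 = 1/84, 1/4 · 1/7 = 1/28, 1/4 · 10/21 = 5/42; summing to 1/6.
Dividing through by the total gives posterior P(r = 1 | data) = 0, P(r = 2 | data) = 1/14, P(r = 3 | data) = 3/14, P(r = 5 | data) = 5/7.
Averaging over the posterior, P(orange next | data) = (1)(1/14) + (4/5)(3/14) + (2/5)(5/7) = 37/70.

0.5286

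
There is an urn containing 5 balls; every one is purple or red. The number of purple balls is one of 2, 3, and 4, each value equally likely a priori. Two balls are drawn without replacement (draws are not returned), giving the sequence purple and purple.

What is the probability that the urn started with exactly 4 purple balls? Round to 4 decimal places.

The likelihood of the observed sequence under each hypothesis: P(data | r = 2) = (2/5)(1/4) = 1/10; P(data | r = 3) = (3/5)(2/4) = 3/10; P(data | r = 4) = (4/5)(3/4) = 3/5.
The prior-weighted likelihoods are 1/3 · 1/10 = 1/30, 1/3 · 3/10 = 1/10, 1/3 · 3/5 = 1/5; with total 1/3.
By Bayes' rule, P(r = 4 | data) = (1/5) / (1/3) = 3/5.

0.6000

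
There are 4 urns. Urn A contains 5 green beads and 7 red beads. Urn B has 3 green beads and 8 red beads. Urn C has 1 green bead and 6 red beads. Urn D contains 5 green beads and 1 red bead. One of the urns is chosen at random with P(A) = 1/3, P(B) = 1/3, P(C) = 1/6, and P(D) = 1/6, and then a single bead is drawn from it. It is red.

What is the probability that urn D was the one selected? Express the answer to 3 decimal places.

0.046

For each hypothesis, P(data | H) works out to: P(data | urn A) = (7/12) = 7/12; P(data | urn B) = (8/11) = 8/11; P(data | urn C) = (6/7) = 6/7; P(data | urn D) = (1/6) = 1/6.
Weighting by the prior gives 1/3 · 7/12 = 7/36, 1/3 · 8/11 = 8/33, 1/6 · 6/7 = 1/7, 1/6 · 1/6 = 1/36; summing to 421/693.
So P(urn D | data) = (1/36) / (421/693) = 77/1684.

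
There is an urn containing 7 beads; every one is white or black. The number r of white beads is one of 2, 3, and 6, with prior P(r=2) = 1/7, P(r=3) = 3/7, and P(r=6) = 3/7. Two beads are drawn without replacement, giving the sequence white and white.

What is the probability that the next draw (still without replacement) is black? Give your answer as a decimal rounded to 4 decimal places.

Compute the likelihood of the observed sequence for each case: P(data | r = 2) = (2/7)(1/6) = 1/21; P(data | r = 3) = (3/7)(2/6) = 1/7; P(data | r = 6) = (6/7)(5/6) = 5/7.
Weighting by the prior gives 1/7 · 1/21 = 1/147, 3/7 · 1/7 = 3/49, 3/7 · 5/7 = 15/49; these sum to 55/147.
The posterior is then P(r = 2 | data) = 1/55, P(r = 3 | data) = 9/55, P(r = 6 | data) = 9/11.
So P(black next | data) = Σ P(black next | H) P(H | data) = (1)(1/55) + (4/5)(9/55) + (1/5)(9/11) = 86/275.

0.3127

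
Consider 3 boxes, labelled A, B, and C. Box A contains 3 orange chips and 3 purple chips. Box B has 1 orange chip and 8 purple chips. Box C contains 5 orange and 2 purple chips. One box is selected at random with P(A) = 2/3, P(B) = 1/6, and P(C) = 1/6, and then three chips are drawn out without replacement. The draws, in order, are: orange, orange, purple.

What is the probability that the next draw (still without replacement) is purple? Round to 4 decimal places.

Under each hypothesis, the probability of the observed sequence is: P(data | box A) = (3/6)(2/5)(3/4) = 3/20; P(data | box B) = (1/9)(0/8) = 0; P(data | box C) = (5/7)(4/6)(2/5) = 4/21.
Multiplying each by its prior: 2/3 · 3/20 = 1/10, 1/6 · 0 = 0, 1/6 · 4/21 = 2/63; with total 83/630.
Normalising, the posterior is P(box A | data) = 63/83, P(box B | data) = 0, P(box C | data) = 20/83.
Averaging over the posterior, P(purple next | data) = (2/3)(63/83) + (1/4)(20/83) = 47/83.

0.5663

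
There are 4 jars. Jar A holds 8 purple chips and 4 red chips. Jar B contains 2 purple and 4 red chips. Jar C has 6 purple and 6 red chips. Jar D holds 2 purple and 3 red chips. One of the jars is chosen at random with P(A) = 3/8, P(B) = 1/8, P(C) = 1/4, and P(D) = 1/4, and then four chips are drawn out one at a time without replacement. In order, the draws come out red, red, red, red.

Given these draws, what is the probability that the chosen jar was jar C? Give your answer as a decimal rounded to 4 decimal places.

The likelihood of the observed sequence under each hypothesis: P(data | jar A) = (4/12)(3/11)(2/10)(1/9) = 0.0020202; P(data | jar B) = (4/6)(3/5)(2/4)(1/3) = 0.066667; P(data | jar C) = (6/12)(5/11)(4/10)(3/9) = 0.030303; P(data | jar D) = (3/5)(2/4)(1/3)(0/2) = 0.
Multiplying each by its prior: 3/8 · 0.0020202 = 0.00075758, 1/8 · 0.066667 = 0.0083333, 1/4 · 0.030303 = 0.0075758, 1/4 · 0 = 0; with total 0.016667.
Hence P(jar C | data) = (0.0075758) / (0.016667) = 0.45455.

0.4545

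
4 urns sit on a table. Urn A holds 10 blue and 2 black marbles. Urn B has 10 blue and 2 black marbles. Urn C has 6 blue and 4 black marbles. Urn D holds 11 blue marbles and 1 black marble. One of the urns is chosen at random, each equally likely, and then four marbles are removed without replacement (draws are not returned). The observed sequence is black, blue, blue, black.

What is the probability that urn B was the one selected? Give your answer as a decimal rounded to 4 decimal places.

0.1489

The likelihood of the observed sequence under each hypothesis: P(data | urn A) = (2/12)(10/11)(9/10)(1/9) = 0.015152; P(data | urn B) = (2/12)(10/11)(9/10)(1/9) = 0.015152; P(data | urn C) = (4/10)(6/9)(5/8)(3/7) = 0.071429; P(data | urn D) = (1/12)(11/11)(10/10)(0/9) = 0.
Multiplying each by its prior: 1/4 · 0.015152 = 0.0037879, 1/4 · 0.015152 = 0.0037879, 1/4 · 0.071429 = 0.017857, 1/4 · 0 = 0; these sum to 0.025433.
Therefore the posterior P(urn B | data) = (0.0037879) / (0.025433) = 0.14894.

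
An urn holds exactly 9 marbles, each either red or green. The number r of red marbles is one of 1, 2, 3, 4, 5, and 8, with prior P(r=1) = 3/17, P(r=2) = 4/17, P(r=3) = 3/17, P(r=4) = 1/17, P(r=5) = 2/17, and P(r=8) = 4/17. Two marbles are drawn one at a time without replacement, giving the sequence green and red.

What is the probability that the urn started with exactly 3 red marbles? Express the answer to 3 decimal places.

For each hypothesis, P(data | H) works out to: P(data | r = 1) = (8/9)(1/8) = 1/9; P(data | r = 2) = (7/9)(2/8) = 7/36; P(data | r = 3) = (6/9)(3/8) = 1/4; P(data | r = 4) = (5/9)(4/8) = 5/18; P(data | r = 5) = (4/9)(5/8) = 5/18; P(data | r = 8) = (1/9)(8/8) = 1/9.
Weighting by the prior gives 3/17 · 1/9 = 1/51, 4/17 · 7/36 = 7/153, 3/17 · 1/4 = 3/68, 1/17 · 5/18 = 5/306, 2/17 · 5/18 = 5/153, 4/17 · 1/9 = 4/153; these sum to 113/612.
Therefore the posterior P(r = 3 | data) = (3/68) / (113/612) = 27/113.

0.239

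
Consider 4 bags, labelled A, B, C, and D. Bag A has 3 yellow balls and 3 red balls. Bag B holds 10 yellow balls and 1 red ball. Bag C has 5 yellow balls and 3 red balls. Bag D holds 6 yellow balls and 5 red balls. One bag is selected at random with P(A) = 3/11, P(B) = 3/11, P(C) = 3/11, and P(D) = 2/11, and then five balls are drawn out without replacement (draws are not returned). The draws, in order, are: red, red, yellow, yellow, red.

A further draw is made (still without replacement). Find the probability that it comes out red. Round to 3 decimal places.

0.081

For each hypothesis, P(data | H) works out to: P(data | bag A) = (3/6)(2/5)(3/4)(2/3)(1/2) = 0.05; P(data | bag B) = (1/11)(0/10) = 0; P(data | bag C) = (3/8)(2/7)(5/6)(4/5)(1/4) = 0.017857; P(data | bag D) = (5/11)(4/10)(6/9)(5/8)(3/7) = 0.032468.
The prior-weighted likelihoods are 3/11 · 0.05 = 0.013636, 3/11 · 0 = 0, 3/11 · 0.017857 = 0.0048701, 2/11 · 0.032468 = 0.0059032; with total 0.02441.
The posterior is then P(bag A | data) = 0.55865, P(bag B | data) = 0, P(bag C | data) = 0.19952, P(bag D | data) = 0.24184.
The predictive probability is P(red next | data) = (0)(0.55865) + (0)(0.19952) + (1/3)(0.24184) = 0.080613.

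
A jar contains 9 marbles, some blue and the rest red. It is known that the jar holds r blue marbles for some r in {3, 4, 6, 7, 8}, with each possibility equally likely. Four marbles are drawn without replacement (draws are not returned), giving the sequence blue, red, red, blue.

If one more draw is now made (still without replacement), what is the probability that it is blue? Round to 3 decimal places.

0.526

The likelihood of the observed sequence under each hypothesis: P(data | r = 3) = (3/9)(6/8)(5/7)(2/6) = 5/84; P(data | r = 4) = (4/9)(5/8)(4/7)(3/6) = 5/63; P(data | r = 6) = (6/9)(3/8)(2/7)(5/6) = 5/84; P(data | r = 7) = (7/9)(2/8)(1/7)(6/6) = 1/36; P(data | r = 8) = (8/9)(1/8)(0/7) = 0.
The prior-weighted likelihoods are 1/5 · 5/84 = 1/84, 1/5 · 5/63 = 1/63, 1/5 · 5/84 = 1/84, 1/5 · 1/36 = 1/180, 1/5 · 0 = 0; these sum to 19/420.
The posterior is then P(r = 3 | data) = 5/19, P(r = 4 | data) = 20/57, P(r = 6 | data) = 5/19, P(r = 7 | data) = 7/57, P(r = 8 | data) = 0.
So P(blue next | data) = Σ P(blue next | H) P(H | data) = (1/5)(5/19) + (2/5)(20/57) + (4/5)(5/19) + (1)(7/57) = 10/19.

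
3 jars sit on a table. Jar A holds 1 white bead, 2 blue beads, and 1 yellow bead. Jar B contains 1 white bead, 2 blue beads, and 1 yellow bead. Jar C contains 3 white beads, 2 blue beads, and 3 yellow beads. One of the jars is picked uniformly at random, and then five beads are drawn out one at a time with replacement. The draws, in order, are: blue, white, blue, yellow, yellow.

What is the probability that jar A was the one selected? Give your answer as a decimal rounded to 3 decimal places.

0.352

The likelihood of the observed sequence under each hypothesis: P(data | jar A) = (2/4)(1/4)(2/4)(1/4)(1/4) = 0.0039062; P(data | jar B) = (2/4)(1/4)(2/4)(1/4)(1/4) = 0.0039062; P(data | jar C) = (2/8)(3/8)(2/8)(3/8)(3/8) = 0.0032959.
Multiplying each by its prior: 1/3 · 0.0039062 = 0.0013021, 1/3 · 0.0039062 = 0.0013021, 1/3 · 0.0032959 = 0.0010986; these sum to 0.0037028.
By Bayes' rule, P(jar A | data) = (0.0013021) / (0.0037028) = 0.35165.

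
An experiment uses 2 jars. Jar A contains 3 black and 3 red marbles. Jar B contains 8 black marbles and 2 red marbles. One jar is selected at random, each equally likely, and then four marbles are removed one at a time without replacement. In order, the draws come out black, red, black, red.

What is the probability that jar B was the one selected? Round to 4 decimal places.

The likelihood of the observed sequence under each hypothesis: P(data | jar A) = (3/6)(3/5)(2/4)(2/3) = 1/10; P(data | jar B) = (8/10)(2/9)(7/8)(1/7) = 1/45.
Weighting by the prior gives 1/2 · 1/10 = 1/20, 1/2 · 1/45 = 1/90; with total 11/180.
Hence P(jar B | data) = (1/90) / (11/180) = 2/11.

0.1818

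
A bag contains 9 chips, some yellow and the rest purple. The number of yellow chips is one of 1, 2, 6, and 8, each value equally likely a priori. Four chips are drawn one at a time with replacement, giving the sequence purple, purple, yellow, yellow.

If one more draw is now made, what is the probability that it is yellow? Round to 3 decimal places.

0.499

Under each hypothesis, the probability of the observed sequence is: P(data | r = 1) = (8/9)(8/9)(1/9)(1/9) = 0.0097546; P(data | r = 2) = (7/9)(7/9)(2/9)(2/9) = 0.029873; P(data | r = 6) = (3/9)(3/9)(6/9)(6/9) = 0.049383; P(data | r = 8) = (1/9)(1/9)(8/9)(8/9) = 0.0097546.
Weighting by the prior gives 1/4 · 0.0097546 = 0.0024387, 1/4 · 0.029873 = 0.0074684, 1/4 · 0.049383 = 0.012346, 1/4 · 0.0097546 = 0.0024387; with total 0.024691.
The posterior is then P(r = 1 | data) = 0.098765, P(r = 2 | data) = 0.30247, P(r = 6 | data) = 0.5, P(r = 8 | data) = 0.098765.
Averaging over the posterior, P(yellow next | data) = (1/9)(0.098765) + (2/9)(0.30247) + (2/3)(0.5) + (8/9)(0.098765) = 0.49931.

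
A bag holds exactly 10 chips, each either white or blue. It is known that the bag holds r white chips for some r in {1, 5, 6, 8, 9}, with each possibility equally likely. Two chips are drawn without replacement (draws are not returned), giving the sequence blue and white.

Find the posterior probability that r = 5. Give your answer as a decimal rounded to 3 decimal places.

For each hypothesis, P(data | H) works out to: P(data | r = 1) = (9/10)(1/9) = 1/10; P(data | r = 5) = (5/10)(5/9) = 5/18; P(data | r = 6) = (4/10)(6/9) = 4/15; P(data | r = 8) = (2/10)(8/9) = 8/45; P(data | r = 9) = (1/10)(9/9) = 1/10.
The prior-weighted likelihoods are 1/5 · 1/10 = 1/50, 1/5 · 5/18 = 1/18, 1/5 · 4/15 = 4/75, 1/5 · 8/45 = 8/225, 1/5 · 1/10 = 1/50; summing to 83/450.
By Bayes' rule, P(r = 5 | data) = (1/18) / (83/450) = 25/83.

0.301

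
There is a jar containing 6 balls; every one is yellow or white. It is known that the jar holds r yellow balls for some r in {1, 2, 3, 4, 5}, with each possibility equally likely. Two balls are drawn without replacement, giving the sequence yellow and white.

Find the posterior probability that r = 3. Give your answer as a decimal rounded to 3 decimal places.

0.257

Under each hypothesis, the probability of the observed sequence is: P(data | r = 1) = (1/6)(5/5) = 1/6; P(data | r = 2) = (2/6)(4/5) = 4/15; P(data | r = 3) = (3/6)(3/5) = 3/10; P(data | r = 4) = (4/6)(2/5) = 4/15; P(data | r = 5) = (5/6)(1/5) = 1/6.
The prior-weighted likelihoods are 1/5 · 1/6 = 1/30, 1/5 · 4/15 = 4/75, 1/5 · 3/10 = 3/50, 1/5 · 4/15 = 4/75, 1/5 · 1/6 = 1/30; summing to 7/30.
Therefore the posterior P(r = 3 | data) = (3/50) / (7/30) = 9/35.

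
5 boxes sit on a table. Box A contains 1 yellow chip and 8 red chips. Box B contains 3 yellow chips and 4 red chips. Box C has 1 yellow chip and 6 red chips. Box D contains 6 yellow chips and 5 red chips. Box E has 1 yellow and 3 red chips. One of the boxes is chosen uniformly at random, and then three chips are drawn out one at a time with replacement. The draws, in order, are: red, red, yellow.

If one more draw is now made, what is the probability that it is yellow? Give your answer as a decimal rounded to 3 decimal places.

0.309

For each hypothesis, P(data | H) works out to: P(data | box A) = (8/9)(8/9)(1/9) = 0.087791; P(data | box B) = (4/7)(4/7)(3/7) = 0.13994; P(data | box C) = (6/7)(6/7)(1/7) = 0.10496; P(data | box D) = (5/11)(5/11)(6/11) = 0.1127; P(data | box E) = (3/4)(3/4)(1/4) = 0.14062.
Multiplying each by its prior: 1/5 · 0.087791 = 0.017558, 1/5 · 0.13994 = 0.027988, 1/5 · 0.10496 = 0.020991, 1/5 · 0.1127 = 0.022539, 1/5 · 0.14062 = 0.028125; these sum to 0.1172.
Dividing through by the total gives posterior P(box A | data) = 0.14981, P(box B | data) = 0.2388, P(box C | data) = 0.1791, P(box D | data) = 0.19231, P(box E | data) = 0.23997.
The predictive probability is P(yellow next | data) = (1/9)(0.14981) + (3/7)(0.2388) + (1/7)(0.1791) + (6/11)(0.19231) + (1/4)(0.23997) = 0.30947.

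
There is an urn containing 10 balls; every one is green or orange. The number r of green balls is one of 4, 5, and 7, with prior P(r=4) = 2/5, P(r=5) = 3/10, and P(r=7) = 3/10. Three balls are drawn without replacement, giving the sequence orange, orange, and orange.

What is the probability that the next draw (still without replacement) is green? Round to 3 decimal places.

Compute the likelihood of the observed sequence for each case: P(data | r = 4) = (6/10)(5/9)(4/8) = 0.16667; P(data | r = 5) = (5/10)(4/9)(3/8) = 0.083333; P(data | r = 7) = (3/10)(2/9)(1/8) = 0.0083333.
Multiplying each by its prior: 2/5 · 0.16667 = 0.066667, 3/10 · 0.083333 = 0.025, 3/10 · 0.0083333 = 0.0025; summing to 0.094167.
Dividing through by the total gives posterior P(r = 4 | data) = 0.70796, P(r = 5 | data) = 0.26549, P(r = 7 | data) = 0.026549.
The predictive probability is P(green next | data) = (4/7)(0.70796) + (5/7)(0.26549) + (1)(0.026549) = 0.62073.

0.621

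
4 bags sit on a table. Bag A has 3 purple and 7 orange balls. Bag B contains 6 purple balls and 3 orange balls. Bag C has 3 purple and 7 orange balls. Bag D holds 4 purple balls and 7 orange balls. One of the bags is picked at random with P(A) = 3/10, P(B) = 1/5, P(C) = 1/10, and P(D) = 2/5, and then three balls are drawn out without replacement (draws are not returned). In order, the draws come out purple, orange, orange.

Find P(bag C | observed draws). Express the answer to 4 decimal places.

Compute the likelihood of the observed sequence for each case: P(data | bag A) = (3/10)(7/9)(6/8) = 0.175; P(data | bag B) = (6/9)(3/8)(2/7) = 0.071429; P(data | bag C) = (3/10)(7/9)(6/8) = 0.175; P(data | bag D) = (4/11)(7/10)(6/9) = 0.1697.
Multiplying each by its prior: 3/10 · 0.175 = 0.0525, 1/5 · 0.071429 = 0.014286, 1/10 · 0.175 = 0.0175, 2/5 · 0.1697 = 0.067879; with total 0.15216.
So P(bag C | data) = (0.0175) / (0.15216) = 0.11501.

0.1150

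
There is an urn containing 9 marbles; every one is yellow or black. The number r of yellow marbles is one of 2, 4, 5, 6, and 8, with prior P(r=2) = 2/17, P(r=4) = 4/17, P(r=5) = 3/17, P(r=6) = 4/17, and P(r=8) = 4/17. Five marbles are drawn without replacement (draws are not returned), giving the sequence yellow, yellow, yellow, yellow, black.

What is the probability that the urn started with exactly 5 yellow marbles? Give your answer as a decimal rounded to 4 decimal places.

0.1111

For each hypothesis, P(data | H) works out to: P(data | r = 2) = (2/9)(1/8)(0/7) = 0; P(data | r = 4) = (4/9)(3/8)(2/7)(1/6)(5/5) = 0.0079365; P(data | r = 5) = (5/9)(4/8)(3/7)(2/6)(4/5) = 0.031746; P(data | r = 6) = (6/9)(5/8)(4/7)(3/6)(3/5) = 0.071429; P(data | r = 8) = (8/9)(7/8)(6/7)(5/6)(1/5) = 0.11111.
Multiplying each by its prior: 2/17 · 0 = 0, 4/17 · 0.0079365 = 0.0018674, 3/17 · 0.031746 = 0.0056022, 4/17 · 0.071429 = 0.016807, 4/17 · 0.11111 = 0.026144; these sum to 0.05042.
Hence P(r = 5 | data) = (0.0056022) / (0.05042) = 0.11111.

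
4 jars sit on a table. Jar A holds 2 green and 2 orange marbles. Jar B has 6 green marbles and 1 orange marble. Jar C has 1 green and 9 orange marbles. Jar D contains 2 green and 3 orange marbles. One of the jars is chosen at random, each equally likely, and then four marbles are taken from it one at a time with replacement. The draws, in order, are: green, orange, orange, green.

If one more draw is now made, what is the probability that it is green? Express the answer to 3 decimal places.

Compute the likelihood of the observed sequence for each case: P(data | jar A) = (2/4)(2/4)(2/4)(2/4) = 0.0625; P(data | jar B) = (6/7)(1/7)(1/7)(6/7) = 0.014994; P(data | jar C) = (1/10)(9/10)(9/10)(1/10) = 0.0081; P(data | jar D) = (2/5)(3/5)(3/5)(2/5) = 0.0576.
Weighting by the prior gives 1/4 · 0.0625 = 0.015625, 1/4 · 0.014994 = 0.0037484, 1/4 · 0.0081 = 0.002025, 1/4 · 0.0576 = 0.0144; with total 0.035798.
Normalising, the posterior is P(jar A | data) = 0.43647, P(jar B | data) = 0.10471, P(jar C | data) = 0.056567, P(jar D | data) = 0.40225.
Averaging over the posterior, P(green next | data) = (1/2)(0.43647) + (6/7)(0.10471) + (1/10)(0.056567) + (2/5)(0.40225) = 0.47454.

0.475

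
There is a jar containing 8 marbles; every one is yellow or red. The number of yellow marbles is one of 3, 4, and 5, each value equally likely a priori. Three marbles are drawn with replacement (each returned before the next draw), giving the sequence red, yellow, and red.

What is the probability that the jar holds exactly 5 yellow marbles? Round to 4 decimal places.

The likelihood of the observed sequence under each hypothesis: P(data | r = 3) = (5/8)(3/8)(5/8) = 75/512; P(data | r = 4) = (4/8)(4/8)(4/8) = 1/8; P(data | r = 5) = (3/8)(5/8)(3/8) = 45/512.
The prior-weighted likelihoods are 1/3 · 75/512 = 25/512, 1/3 · 1/8 = 1/24, 1/3 · 45/512 = 15/512; these sum to 23/192.
Hence P(r = 5 | data) = (15/512) / (23/192) = 45/184.

0.2446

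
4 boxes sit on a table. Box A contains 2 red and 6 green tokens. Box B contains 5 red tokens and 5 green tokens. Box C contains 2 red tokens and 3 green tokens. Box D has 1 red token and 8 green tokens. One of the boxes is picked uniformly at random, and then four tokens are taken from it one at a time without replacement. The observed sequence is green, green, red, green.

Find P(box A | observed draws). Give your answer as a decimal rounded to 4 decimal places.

0.3455

Compute the likelihood of the observed sequence for each case: P(data | box A) = (6/8)(5/7)(2/6)(4/5) = 0.14286; P(data | box B) = (5/10)(4/9)(5/8)(3/7) = 0.059524; P(data | box C) = (3/5)(2/4)(2/3)(1/2) = 0.1; P(data | box D) = (8/9)(7/8)(1/7)(6/6) = 0.11111.
The prior-weighted likelihoods are 1/4 · 0.14286 = 0.035714, 1/4 · 0.059524 = 0.014881, 1/4 · 0.1 = 0.025, 1/4 · 0.11111 = 0.027778; summing to 0.10337.
Therefore the posterior P(box A | data) = (0.035714) / (0.10337) = 0.34549.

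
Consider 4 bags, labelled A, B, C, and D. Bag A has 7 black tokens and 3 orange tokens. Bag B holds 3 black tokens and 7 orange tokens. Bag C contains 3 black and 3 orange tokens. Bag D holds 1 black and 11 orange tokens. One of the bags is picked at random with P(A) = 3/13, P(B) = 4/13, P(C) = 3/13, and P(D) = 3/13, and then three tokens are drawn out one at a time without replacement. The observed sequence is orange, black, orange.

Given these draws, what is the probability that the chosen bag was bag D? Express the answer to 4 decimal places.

Compute the likelihood of the observed sequence for each case: P(data | bag A) = (3/10)(7/9)(2/8) = 7/120; P(data | bag B) = (7/10)(3/9)(6/8) = 7/40; P(data | bag C) = (3/6)(3/5)(2/4) = 3/20; P(data | bag D) = (11/12)(1/11)(10/10) = 1/12.
Multiplying each by its prior: 3/13 · 7/120 = 7/520, 4/13 · 7/40 = 7/130, 3/13 · 3/20 = 9/260, 3/13 · 1/12 = 1/52; with total 63/520.
So P(bag D | data) = (1/52) / (63/520) = 10/63.

0.1587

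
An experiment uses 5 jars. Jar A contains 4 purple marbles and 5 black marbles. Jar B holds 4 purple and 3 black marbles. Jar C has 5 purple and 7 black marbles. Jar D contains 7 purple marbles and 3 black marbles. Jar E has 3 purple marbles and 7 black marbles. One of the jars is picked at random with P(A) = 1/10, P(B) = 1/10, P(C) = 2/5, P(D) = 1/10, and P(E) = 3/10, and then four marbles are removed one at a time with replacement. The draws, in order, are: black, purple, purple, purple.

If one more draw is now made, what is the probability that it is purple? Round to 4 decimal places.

0.4960

Under each hypothesis, the probability of the observed sequence is: P(data | jar A) = (5/9)(4/9)(4/9)(4/9) = 0.048773; P(data | jar B) = (3/7)(4/7)(4/7)(4/7) = 0.079967; P(data | jar C) = (7/12)(5/12)(5/12)(5/12) = 0.042197; P(data | jar D) = (3/10)(7/10)(7/10)(7/10) = 0.1029; P(data | jar E) = (7/10)(3/10)(3/10)(3/10) = 0.0189.
The prior-weighted likelihoods are 1/10 · 0.048773 = 0.0048773, 1/10 · 0.079967 = 0.0079967, 2/5 · 0.042197 = 0.016879, 1/10 · 0.1029 = 0.01029, 3/10 · 0.0189 = 0.00567; summing to 0.045713.
Dividing through by the total gives posterior P(jar A | data) = 0.10669, P(jar B | data) = 0.17493, P(jar C | data) = 0.36924, P(jar D | data) = 0.2251, P(jar E | data) = 0.12404.
So P(purple next | data) = Σ P(purple next | H) P(H | data) = (4/9)(0.10669) + (4/7)(0.17493) + (5/12)(0.36924) + (7/10)(0.2251) + (3/10)(0.12404) = 0.49601.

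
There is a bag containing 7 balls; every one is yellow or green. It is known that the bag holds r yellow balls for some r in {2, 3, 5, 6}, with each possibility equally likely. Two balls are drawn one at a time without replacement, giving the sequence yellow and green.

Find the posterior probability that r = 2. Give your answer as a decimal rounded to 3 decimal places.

0.263

Under each hypothesis, the probability of the observed sequence is: P(data | r = 2) = (2/7)(5/6) = 5/21; P(data | r = 3) = (3/7)(4/6) = 2/7; P(data | r = 5) = (5/7)(2/6) = 5/21; P(data | r = 6) = (6/7)(1/6) = 1/7.
The prior-weighted likelihoods are 1/4 · 5/21 = 5/84, 1/4 · 2/7 = 1/14, 1/4 · 5/21 = 5/84, 1/4 · 1/7 = 1/28; with total 19/84.
By Bayes' rule, P(r = 2 | data) = (5/84) / (19/84) = 5/19.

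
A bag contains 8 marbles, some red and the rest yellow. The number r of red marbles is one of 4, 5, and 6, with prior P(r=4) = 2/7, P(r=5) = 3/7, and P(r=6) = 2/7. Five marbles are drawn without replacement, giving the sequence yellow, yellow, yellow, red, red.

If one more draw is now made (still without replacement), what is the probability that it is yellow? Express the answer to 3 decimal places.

0.205

Under each hypothesis, the probability of the observed sequence is: P(data | r = 4) = (4/8)(3/7)(2/6)(4/5)(3/4) = 0.042857; P(data | r = 5) = (3/8)(2/7)(1/6)(5/5)(4/4) = 0.017857; P(data | r = 6) = (2/8)(1/7)(0/6) = 0.
Weighting by the prior gives 2/7 · 0.042857 = 0.012245, 3/7 · 0.017857 = 0.0076531, 2/7 · 0 = 0; these sum to 0.019898.
Normalising, the posterior is P(r = 4 | data) = 0.61538, P(r = 5 | data) = 0.38462, P(r = 6 | data) = 0.
Averaging over the posterior, P(yellow next | data) = (1/3)(0.61538) + (0)(0.38462) = 0.20513.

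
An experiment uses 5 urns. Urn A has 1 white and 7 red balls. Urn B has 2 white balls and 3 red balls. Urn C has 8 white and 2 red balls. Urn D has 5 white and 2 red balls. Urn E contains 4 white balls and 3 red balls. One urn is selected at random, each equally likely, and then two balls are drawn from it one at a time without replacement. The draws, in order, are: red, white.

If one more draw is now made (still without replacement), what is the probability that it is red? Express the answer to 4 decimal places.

0.4519

Compute the likelihood of the observed sequence for each case: P(data | urn A) = (7/8)(1/7) = 0.125; P(data | urn B) = (3/5)(2/4) = 0.3; P(data | urn C) = (2/10)(8/9) = 0.17778; P(data | urn D) = (2/7)(5/6) = 0.2381; P(data | urn E) = (3/7)(4/6) = 0.28571.
Multiplying each by its prior: 1/5 · 0.125 = 0.025, 1/5 · 0.3 = 0.06, 1/5 · 0.17778 = 0.035556, 1/5 · 0.2381 = 0.047619, 1/5 · 0.28571 = 0.057143; summing to 0.22532.
The posterior is then P(urn A | data) = 0.11095, P(urn B | data) = 0.26629, P(urn C | data) = 0.1578, P(urn D | data) = 0.21134, P(urn E | data) = 0.25361.
Averaging over the posterior, P(red next | data) = (1)(0.11095) + (2/3)(0.26629) + (1/8)(0.1578) + (1/5)(0.21134) + (2/5)(0.25361) = 0.45192.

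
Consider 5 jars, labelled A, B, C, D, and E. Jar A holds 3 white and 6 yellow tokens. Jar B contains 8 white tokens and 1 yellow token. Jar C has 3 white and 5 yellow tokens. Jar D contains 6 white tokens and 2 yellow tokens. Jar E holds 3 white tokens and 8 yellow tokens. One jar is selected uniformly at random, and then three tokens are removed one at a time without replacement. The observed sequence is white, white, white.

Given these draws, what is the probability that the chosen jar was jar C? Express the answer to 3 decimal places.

0.017

Compute the likelihood of the observed sequence for each case: P(data | jar A) = (3/9)(2/8)(1/7) = 0.011905; P(data | jar B) = (8/9)(7/8)(6/7) = 0.66667; P(data | jar C) = (3/8)(2/7)(1/6) = 0.017857; P(data | jar D) = (6/8)(5/7)(4/6) = 0.35714; P(data | jar E) = (3/11)(2/10)(1/9) = 0.0060606.
The prior-weighted likelihoods are 1/5 · 0.011905 = 0.002381, 1/5 · 0.66667 = 0.13333, 1/5 · 0.017857 = 0.0035714, 1/5 · 0.35714 = 0.071429, 1/5 · 0.0060606 = 0.0012121; summing to 0.21193.
Hence P(jar C | data) = (0.0035714) / (0.21193) = 0.016852.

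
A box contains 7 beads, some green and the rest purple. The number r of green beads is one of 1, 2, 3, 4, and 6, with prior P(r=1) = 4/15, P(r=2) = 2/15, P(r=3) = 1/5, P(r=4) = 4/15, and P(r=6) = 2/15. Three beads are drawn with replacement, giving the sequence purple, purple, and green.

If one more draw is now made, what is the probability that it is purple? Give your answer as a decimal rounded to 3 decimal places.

0.626

For each hypothesis, P(data | H) works out to: P(data | r = 1) = (6/7)(6/7)(1/7) = 0.10496; P(data | r = 2) = (5/7)(5/7)(2/7) = 0.14577; P(data | r = 3) = (4/7)(4/7)(3/7) = 0.13994; P(data | r = 4) = (3/7)(3/7)(4/7) = 0.10496; P(data | r = 6) = (1/7)(1/7)(6/7) = 0.017493.
The prior-weighted likelihoods are 4/15 · 0.10496 = 0.027988, 2/15 · 0.14577 = 0.019436, 1/5 · 0.13994 = 0.027988, 4/15 · 0.10496 = 0.027988, 2/15 · 0.017493 = 0.0023324; with total 0.10573.
Normalising, the posterior is P(r = 1 | data) = 0.26471, P(r = 2 | data) = 0.18382, P(r = 3 | data) = 0.26471, P(r = 4 | data) = 0.26471, P(r = 6 | data) = 0.022059.
The predictive probability is P(purple next | data) = (6/7)(0.26471) + (5/7)(0.18382) + (4/7)(0.26471) + (3/7)(0.26471) + (1/7)(0.022059) = 0.62605.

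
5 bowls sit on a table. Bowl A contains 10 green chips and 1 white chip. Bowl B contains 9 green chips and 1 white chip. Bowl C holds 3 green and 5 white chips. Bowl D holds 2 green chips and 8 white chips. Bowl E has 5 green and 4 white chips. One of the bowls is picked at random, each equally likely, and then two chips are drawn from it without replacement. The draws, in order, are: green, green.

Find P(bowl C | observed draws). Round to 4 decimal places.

0.0529

Under each hypothesis, the probability of the observed sequence is: P(data | bowl A) = (10/11)(9/10) = 0.81818; P(data | bowl B) = (9/10)(8/9) = 0.8; P(data | bowl C) = (3/8)(2/7) = 0.10714; P(data | bowl D) = (2/10)(1/9) = 0.022222; P(data | bowl E) = (5/9)(4/8) = 0.27778.
Multiplying each by its prior: 1/5 · 0.81818 = 0.16364, 1/5 · 0.8 = 0.16, 1/5 · 0.10714 = 0.021429, 1/5 · 0.022222 = 0.0044444, 1/5 · 0.27778 = 0.055556; with total 0.40506.
So P(bowl C | data) = (0.021429) / (0.40506) = 0.052902.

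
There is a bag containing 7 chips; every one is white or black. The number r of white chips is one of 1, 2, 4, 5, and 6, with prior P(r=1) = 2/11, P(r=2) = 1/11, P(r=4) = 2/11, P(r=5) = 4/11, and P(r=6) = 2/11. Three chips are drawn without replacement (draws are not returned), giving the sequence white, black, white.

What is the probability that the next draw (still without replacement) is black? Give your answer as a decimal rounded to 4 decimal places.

0.2848

The likelihood of the observed sequence under each hypothesis: P(data | r = 1) = (1/7)(6/6)(0/5) = 0; P(data | r = 2) = (2/7)(5/6)(1/5) = 0.047619; P(data | r = 4) = (4/7)(3/6)(3/5) = 0.17143; P(data | r = 5) = (5/7)(2/6)(4/5) = 0.19048; P(data | r = 6) = (6/7)(1/6)(5/5) = 0.14286.
Weighting by the prior gives 2/11 · 0 = 0, 1/11 · 0.047619 = 0.004329, 2/11 · 0.17143 = 0.031169, 4/11 · 0.19048 = 0.069264, 2/11 · 0.14286 = 0.025974; these sum to 0.13074.
The posterior is then P(r = 1 | data) = 0, P(r = 2 | data) = 0.033113, P(r = 4 | data) = 0.23841, P(r = 5 | data) = 0.5298, P(r = 6 | data) = 0.19868.
So P(black next | data) = Σ P(black next | H) P(H | data) = (1)(0.033113) + (1/2)(0.23841) + (1/4)(0.5298) + (0)(0.19868) = 0.28477.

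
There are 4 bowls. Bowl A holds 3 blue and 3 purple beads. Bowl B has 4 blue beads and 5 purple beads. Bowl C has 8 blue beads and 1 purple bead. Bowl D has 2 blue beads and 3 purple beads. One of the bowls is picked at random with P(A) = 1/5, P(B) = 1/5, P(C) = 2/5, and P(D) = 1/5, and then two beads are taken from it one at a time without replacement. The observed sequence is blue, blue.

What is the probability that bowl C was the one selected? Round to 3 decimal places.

Compute the likelihood of the observed sequence for each case: P(data | bowl A) = (3/6)(2/5) = 1/5; P(data | bowl B) = (4/9)(3/8) = 1/6; P(data | bowl C) = (8/9)(7/8) = 7/9; P(data | bowl D) = (2/5)(1/4) = 1/10.
Weighting by the prior gives 1/5 · 1/5 = 1/25, 1/5 · 1/6 = 1/30, 2/5 · 7/9 = 14/45, 1/5 · 1/10 = 1/50; summing to 91/225.
So P(bowl C | data) = (14/45) / (91/225) = 10/13.

0.769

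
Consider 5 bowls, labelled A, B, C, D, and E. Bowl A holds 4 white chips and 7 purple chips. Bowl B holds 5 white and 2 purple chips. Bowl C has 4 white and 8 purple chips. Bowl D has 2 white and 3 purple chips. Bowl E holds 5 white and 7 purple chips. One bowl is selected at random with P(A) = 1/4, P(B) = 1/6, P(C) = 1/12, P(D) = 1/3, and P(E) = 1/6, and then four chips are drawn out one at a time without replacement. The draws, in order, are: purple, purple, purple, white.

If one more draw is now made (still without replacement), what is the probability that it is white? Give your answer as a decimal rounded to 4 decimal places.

The likelihood of the observed sequence under each hypothesis: P(data | bowl A) = (7/11)(6/10)(5/9)(4/8) = 0.10606; P(data | bowl B) = (2/7)(1/6)(0/5) = 0; P(data | bowl C) = (8/12)(7/11)(6/10)(4/9) = 0.11313; P(data | bowl D) = (3/5)(2/4)(1/3)(2/2) = 0.1; P(data | bowl E) = (7/12)(6/11)(5/10)(5/9) = 0.088384.
Weighting by the prior gives 1/4 · 0.10606 = 0.026515, 1/6 · 0 = 0, 1/12 · 0.11313 = 0.0094276, 1/3 · 0.1 = 0.033333, 1/6 · 0.088384 = 0.014731; these sum to 0.084007.
Dividing through by the total gives posterior P(bowl A | data) = 0.31563, P(bowl B | data) = 0, P(bowl C | data) = 0.11222, P(bowl D | data) = 0.39679, P(bowl E | data) = 0.17535.
So P(white next | data) = Σ P(white next | H) P(H | data) = (3/7)(0.31563) + (3/8)(0.11222) + (1)(0.39679) + (1/2)(0.17535) = 0.66182.

0.6618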